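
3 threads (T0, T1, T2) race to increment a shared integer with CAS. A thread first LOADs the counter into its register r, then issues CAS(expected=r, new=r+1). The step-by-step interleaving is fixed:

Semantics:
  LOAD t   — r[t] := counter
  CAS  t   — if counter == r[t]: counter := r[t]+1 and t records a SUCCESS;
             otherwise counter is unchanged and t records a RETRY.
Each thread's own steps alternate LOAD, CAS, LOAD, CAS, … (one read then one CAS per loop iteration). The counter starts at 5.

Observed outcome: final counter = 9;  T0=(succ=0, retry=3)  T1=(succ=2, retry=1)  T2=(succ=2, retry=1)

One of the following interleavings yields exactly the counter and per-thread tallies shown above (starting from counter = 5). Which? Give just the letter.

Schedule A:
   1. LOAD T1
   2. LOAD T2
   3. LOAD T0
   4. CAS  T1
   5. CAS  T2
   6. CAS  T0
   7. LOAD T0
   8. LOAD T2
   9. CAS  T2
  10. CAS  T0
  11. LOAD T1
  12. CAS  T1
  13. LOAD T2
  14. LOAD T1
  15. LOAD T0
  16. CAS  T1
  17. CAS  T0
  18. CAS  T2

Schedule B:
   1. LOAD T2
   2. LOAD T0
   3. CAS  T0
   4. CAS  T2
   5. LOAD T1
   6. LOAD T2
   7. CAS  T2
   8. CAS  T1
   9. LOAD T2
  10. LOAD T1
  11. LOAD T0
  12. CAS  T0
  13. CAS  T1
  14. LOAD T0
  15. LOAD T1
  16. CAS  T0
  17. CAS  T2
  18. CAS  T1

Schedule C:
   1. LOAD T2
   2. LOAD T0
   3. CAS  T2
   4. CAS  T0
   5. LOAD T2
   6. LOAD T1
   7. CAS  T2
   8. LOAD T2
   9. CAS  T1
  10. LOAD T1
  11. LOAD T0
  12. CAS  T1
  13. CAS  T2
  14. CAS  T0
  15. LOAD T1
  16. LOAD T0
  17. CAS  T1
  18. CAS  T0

Tracing schedule C:
[1] T2.load  rd  (counter 5, T2.r 5)
[2] T0.load  rd  (counter 5, T0.r 5)
[3] T2.cas  hit  (counter 6, T2.r 5)
[4] T0.cas  miss  (counter 6, T0.r 5)
[5] T2.load  rd  (counter 6, T2.r 6)
[6] T1.load  rd  (counter 6, T1.r 6)
[7] T2.cas  hit  (counter 7, T2.r 6)
[8] T2.load  rd  (counter 7, T2.r 7)
[9] T1.cas  miss  (counter 7, T1.r 6)
[10] T1.load  rd  (counter 7, T1.r 7)
[11] T0.load  rd  (counter 7, T0.r 7)
[12] T1.cas  hit  (counter 8, T1.r 7)
[13] T2.cas  miss  (counter 8, T2.r 7)
[14] T0.cas  miss  (counter 8, T0.r 7)
[15] T1.load  rd  (counter 8, T1.r 8)
[16] T0.load  rd  (counter 8, T0.r 8)
[17] T1.cas  hit  (counter 9, T1.r 8)
[18] T0.cas  miss  (counter 9, T0.r 8)

C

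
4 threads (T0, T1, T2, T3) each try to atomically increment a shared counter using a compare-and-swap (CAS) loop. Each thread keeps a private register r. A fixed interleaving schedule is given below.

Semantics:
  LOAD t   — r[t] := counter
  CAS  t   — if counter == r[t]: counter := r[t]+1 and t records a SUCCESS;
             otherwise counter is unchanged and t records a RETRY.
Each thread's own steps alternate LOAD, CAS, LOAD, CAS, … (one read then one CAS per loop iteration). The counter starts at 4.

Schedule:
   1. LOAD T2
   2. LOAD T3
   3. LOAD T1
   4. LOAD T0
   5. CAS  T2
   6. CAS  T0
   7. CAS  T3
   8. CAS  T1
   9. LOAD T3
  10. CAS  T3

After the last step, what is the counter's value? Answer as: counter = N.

step 1: T2 LOAD ⇒ load; ctr=4 reg=4
step 2: T3 LOAD ⇒ load; ctr=4 reg=4
step 3: T1 LOAD ⇒ load; ctr=4 reg=4
step 4: T0 LOAD ⇒ load; ctr=4 reg=4
step 5: T2 CAS ⇒ ok; ctr=5 reg=4
step 6: T0 CAS ⇒ retry; ctr=5 reg=4
step 7: T3 CAS ⇒ retry; ctr=5 reg=4
step 8: T1 CAS ⇒ retry; ctr=5 reg=4
step 9: T3 LOAD ⇒ load; ctr=5 reg=5
step 10: T3 CAS ⇒ ok; ctr=6 reg=5

counter = 6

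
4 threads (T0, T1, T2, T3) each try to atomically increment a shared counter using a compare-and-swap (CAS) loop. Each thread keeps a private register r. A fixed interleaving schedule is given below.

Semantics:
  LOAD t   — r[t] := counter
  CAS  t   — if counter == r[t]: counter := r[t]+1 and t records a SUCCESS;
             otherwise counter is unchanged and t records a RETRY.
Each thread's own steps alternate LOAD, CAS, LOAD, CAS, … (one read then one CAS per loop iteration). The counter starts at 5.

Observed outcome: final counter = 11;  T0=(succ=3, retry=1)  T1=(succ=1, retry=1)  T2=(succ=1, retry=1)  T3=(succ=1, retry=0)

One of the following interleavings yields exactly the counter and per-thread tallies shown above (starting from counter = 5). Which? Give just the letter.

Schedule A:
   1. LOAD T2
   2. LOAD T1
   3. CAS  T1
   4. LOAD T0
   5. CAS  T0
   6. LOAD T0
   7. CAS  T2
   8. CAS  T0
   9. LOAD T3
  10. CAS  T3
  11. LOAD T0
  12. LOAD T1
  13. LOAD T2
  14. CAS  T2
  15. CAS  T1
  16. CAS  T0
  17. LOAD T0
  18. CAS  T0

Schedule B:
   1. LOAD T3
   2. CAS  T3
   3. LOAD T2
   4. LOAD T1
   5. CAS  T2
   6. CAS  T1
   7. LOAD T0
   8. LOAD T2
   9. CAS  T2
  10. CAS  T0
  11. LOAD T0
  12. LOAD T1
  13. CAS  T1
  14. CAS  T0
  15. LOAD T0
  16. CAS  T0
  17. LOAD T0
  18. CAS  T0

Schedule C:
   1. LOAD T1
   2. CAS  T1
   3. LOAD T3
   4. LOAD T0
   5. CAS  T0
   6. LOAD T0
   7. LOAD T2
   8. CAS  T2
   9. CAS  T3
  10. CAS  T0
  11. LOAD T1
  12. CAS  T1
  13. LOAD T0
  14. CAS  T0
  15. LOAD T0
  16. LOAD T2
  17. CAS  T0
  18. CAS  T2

A

Run A:
[1] T2.load  rd  (counter 5, T2.r 5)
[2] T1.load  rd  (counter 5, T1.r 5)
[3] T1.cas  hit  (counter 6, T1.r 5)
[4] T0.load  rd  (counter 6, T0.r 6)
[5] T0.cas  hit  (counter 7, T0.r 6)
[6] T0.load  rd  (counter 7, T0.r 7)
[7] T2.cas  miss  (counter 7, T2.r 5)
[8] T0.cas  hit  (counter 8, T0.r 7)
[9] T3.load  rd  (counter 8, T3.r 8)
[10] T3.cas  hit  (counter 9, T3.r 8)
[11] T0.load  rd  (counter 9, T0.r 9)
[12] T1.load  rd  (counter 9, T1.r 9)
[13] T2.load  rd  (counter 9, T2.r 9)
[14] T2.cas  hit  (counter 10, T2.r 9)
[15] T1.cas  miss  (counter 10, T1.r 9)
[16] T0.cas  miss  (counter 10, T0.r 9)
[17] T0.load  rd  (counter 10, T0.r 10)
[18] T0.cas  hit  (counter 11, T0.r 10)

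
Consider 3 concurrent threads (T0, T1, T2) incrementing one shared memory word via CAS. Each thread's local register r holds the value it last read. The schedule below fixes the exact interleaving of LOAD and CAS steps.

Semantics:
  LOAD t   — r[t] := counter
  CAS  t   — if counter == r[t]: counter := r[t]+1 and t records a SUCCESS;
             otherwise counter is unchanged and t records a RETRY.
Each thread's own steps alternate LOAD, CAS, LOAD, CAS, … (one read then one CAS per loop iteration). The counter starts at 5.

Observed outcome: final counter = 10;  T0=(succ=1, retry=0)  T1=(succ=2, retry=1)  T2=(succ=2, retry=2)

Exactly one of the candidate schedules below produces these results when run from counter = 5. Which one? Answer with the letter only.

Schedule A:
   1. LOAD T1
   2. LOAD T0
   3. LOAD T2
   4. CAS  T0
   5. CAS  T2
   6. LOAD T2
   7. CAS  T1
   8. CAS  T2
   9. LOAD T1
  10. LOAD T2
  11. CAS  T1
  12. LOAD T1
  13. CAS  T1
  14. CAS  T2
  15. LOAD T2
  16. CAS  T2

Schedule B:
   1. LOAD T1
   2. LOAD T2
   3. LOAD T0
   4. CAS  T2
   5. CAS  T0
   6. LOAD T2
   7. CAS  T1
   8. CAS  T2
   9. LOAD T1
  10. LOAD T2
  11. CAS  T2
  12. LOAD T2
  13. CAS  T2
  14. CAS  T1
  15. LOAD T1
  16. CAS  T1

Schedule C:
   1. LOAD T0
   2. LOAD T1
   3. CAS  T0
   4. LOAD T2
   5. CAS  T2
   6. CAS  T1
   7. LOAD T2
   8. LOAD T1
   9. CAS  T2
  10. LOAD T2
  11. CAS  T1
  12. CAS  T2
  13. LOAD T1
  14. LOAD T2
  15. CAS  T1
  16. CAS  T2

A

Simulating candidate A:
#1 T1 reads 5
#2 T0 reads 5
#3 T2 reads 5
#4 T0 CAS(5→6) writes; counter now 6
#5 T2 CAS(5→6) fails; counter now 6
#6 T2 reads 6
#7 T1 CAS(5→6) fails; counter now 6
#8 T2 CAS(6→7) writes; counter now 7
#9 T1 reads 7
#10 T2 reads 7
#11 T1 CAS(7→8) writes; counter now 8
#12 T1 reads 8
#13 T1 CAS(8→9) writes; counter now 9
#14 T2 CAS(7→8) fails; counter now 9
#15 T2 reads 9
#16 T2 CAS(9→10) writes; counter now 10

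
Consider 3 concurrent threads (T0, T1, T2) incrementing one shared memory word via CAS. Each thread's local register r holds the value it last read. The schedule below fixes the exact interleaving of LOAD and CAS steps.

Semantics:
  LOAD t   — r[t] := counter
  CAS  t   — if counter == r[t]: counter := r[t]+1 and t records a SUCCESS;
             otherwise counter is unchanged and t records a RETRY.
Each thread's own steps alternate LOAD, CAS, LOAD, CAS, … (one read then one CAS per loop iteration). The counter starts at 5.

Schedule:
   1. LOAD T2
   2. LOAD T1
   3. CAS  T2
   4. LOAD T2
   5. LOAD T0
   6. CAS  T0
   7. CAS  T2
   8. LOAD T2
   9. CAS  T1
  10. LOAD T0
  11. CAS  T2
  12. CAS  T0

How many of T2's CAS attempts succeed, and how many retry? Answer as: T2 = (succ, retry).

1. LOAD T2 → mem=5 r[T2]=5 [LOAD]
2. LOAD T1 → mem=5 r[T1]=5 [LOAD]
3. CAS T2 → mem=6 r[T2]=5 [OK]
4. LOAD T2 → mem=6 r[T2]=6 [LOAD]
5. LOAD T0 → mem=6 r[T0]=6 [LOAD]
6. CAS T0 → mem=7 r[T0]=6 [OK]
7. CAS T2 → mem=7 r[T2]=6 [RETRY]
8. LOAD T2 → mem=7 r[T2]=7 [LOAD]
9. CAS T1 → mem=7 r[T1]=5 [RETRY]
10. LOAD T0 → mem=7 r[T0]=7 [LOAD]
11. CAS T2 → mem=8 r[T2]=7 [OK]
12. CAS T0 → mem=8 r[T0]=7 [RETRY]

T2 = (2, 1)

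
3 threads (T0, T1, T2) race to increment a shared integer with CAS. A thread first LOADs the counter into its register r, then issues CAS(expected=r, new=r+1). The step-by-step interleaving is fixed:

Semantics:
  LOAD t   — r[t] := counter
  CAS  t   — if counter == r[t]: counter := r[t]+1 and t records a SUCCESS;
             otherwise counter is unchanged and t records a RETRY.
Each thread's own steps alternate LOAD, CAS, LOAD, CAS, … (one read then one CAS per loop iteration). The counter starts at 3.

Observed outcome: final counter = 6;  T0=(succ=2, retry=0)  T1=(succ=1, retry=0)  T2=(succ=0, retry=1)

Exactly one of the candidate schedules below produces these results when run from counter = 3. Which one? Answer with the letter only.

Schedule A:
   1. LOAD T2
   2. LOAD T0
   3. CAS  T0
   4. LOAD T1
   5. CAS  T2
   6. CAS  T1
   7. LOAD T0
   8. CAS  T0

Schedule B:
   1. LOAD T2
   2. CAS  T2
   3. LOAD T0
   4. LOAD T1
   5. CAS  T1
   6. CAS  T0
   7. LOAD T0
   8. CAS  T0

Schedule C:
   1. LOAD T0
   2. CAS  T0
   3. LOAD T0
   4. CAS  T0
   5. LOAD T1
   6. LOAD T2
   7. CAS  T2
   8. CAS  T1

A

Simulating candidate A:
#1 T2 reads 3
#2 T0 reads 3
#3 T0 CAS(3→4) writes; counter now 4
#4 T1 reads 4
#5 T2 CAS(3→4) fails; counter now 4
#6 T1 CAS(4→5) writes; counter now 5
#7 T0 reads 5
#8 T0 CAS(5→6) writes; counter now 6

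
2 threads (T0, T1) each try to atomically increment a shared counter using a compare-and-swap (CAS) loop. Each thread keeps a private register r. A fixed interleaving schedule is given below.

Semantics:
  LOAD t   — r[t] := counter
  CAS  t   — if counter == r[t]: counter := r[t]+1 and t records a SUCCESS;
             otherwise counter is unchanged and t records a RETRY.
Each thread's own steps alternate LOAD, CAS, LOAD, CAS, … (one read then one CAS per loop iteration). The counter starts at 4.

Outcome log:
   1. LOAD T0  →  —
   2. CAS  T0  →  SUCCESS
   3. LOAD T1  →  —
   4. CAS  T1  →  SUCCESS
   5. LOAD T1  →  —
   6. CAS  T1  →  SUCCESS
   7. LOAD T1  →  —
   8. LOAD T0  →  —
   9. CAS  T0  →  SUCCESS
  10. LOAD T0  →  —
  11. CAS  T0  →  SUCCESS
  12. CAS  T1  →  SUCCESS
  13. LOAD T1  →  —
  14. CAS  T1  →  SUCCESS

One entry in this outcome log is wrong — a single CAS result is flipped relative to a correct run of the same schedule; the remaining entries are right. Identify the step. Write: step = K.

Reference trace:
T0 LOAD — after: cnt=4, r=4 — load
T0 CAS — after: cnt=5, r=4 — ok
T1 LOAD — after: cnt=5, r=5 — load
T1 CAS — after: cnt=6, r=5 — ok
T1 LOAD — after: cnt=6, r=6 — load
T1 CAS — after: cnt=7, r=6 — ok
T1 LOAD — after: cnt=7, r=7 — load
T0 LOAD — after: cnt=7, r=7 — load
T0 CAS — after: cnt=8, r=7 — ok
T0 LOAD — after: cnt=8, r=8 — load
T0 CAS — after: cnt=9, r=8 — ok
T1 CAS — after: cnt=9, r=7 — retry
T1 LOAD — after: cnt=9, r=9 — load
T1 CAS — after: cnt=10, r=9 — ok
Log disagrees first at step 12.

step = 12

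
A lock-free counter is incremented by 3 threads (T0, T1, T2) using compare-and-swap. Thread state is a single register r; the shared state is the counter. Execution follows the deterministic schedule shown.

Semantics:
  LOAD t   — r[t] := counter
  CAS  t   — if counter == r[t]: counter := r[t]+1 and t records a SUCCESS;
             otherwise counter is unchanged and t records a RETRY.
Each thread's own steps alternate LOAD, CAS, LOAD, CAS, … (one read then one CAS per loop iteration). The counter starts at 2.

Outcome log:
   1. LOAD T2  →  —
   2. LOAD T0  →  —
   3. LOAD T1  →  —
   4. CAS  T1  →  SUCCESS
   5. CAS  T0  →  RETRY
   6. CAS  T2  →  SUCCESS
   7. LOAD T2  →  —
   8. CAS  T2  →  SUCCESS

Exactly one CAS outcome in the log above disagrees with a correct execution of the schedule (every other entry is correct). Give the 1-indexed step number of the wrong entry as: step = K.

Re-executing:
1. LOAD T2 → mem=2 r[T2]=2 [LOAD]
2. LOAD T0 → mem=2 r[T0]=2 [LOAD]
3. LOAD T1 → mem=2 r[T1]=2 [LOAD]
4. CAS T1 → mem=3 r[T1]=2 [OK]
5. CAS T0 → mem=3 r[T0]=2 [RETRY]
6. CAS T2 → mem=3 r[T2]=2 [RETRY]
7. LOAD T2 → mem=3 r[T2]=3 [LOAD]
8. CAS T2 → mem=4 r[T2]=3 [OK]
Log disagrees first at step 6.

step = 6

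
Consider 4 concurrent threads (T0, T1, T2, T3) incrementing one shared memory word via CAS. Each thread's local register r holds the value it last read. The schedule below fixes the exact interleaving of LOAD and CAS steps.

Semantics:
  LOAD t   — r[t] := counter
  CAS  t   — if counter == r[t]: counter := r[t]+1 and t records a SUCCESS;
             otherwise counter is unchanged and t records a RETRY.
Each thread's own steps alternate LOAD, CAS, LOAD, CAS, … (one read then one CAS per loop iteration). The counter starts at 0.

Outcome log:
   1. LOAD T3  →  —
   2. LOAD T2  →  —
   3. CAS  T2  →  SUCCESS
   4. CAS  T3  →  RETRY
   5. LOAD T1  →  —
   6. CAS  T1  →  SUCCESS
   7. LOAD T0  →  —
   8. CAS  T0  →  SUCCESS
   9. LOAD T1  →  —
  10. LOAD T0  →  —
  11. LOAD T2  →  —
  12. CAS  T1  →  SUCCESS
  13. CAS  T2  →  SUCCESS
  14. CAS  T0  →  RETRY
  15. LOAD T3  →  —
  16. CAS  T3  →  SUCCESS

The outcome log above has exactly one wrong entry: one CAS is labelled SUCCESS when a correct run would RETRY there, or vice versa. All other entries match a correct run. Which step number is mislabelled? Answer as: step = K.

step = 13

Correct run:
step 1: T3 LOAD ⇒ load; ctr=0 reg=0
step 2: T2 LOAD ⇒ load; ctr=0 reg=0
step 3: T2 CAS ⇒ ok; ctr=1 reg=0
step 4: T3 CAS ⇒ retry; ctr=1 reg=0
step 5: T1 LOAD ⇒ load; ctr=1 reg=1
step 6: T1 CAS ⇒ ok; ctr=2 reg=1
step 7: T0 LOAD ⇒ load; ctr=2 reg=2
step 8: T0 CAS ⇒ ok; ctr=3 reg=2
step 9: T1 LOAD ⇒ load; ctr=3 reg=3
step 10: T0 LOAD ⇒ load; ctr=3 reg=3
step 11: T2 LOAD ⇒ load; ctr=3 reg=3
step 12: T1 CAS ⇒ ok; ctr=4 reg=3
step 13: T2 CAS ⇒ retry; ctr=4 reg=3
step 14: T0 CAS ⇒ retry; ctr=4 reg=3
step 15: T3 LOAD ⇒ load; ctr=4 reg=4
step 16: T3 CAS ⇒ ok; ctr=5 reg=4
Log disagrees first at step 13.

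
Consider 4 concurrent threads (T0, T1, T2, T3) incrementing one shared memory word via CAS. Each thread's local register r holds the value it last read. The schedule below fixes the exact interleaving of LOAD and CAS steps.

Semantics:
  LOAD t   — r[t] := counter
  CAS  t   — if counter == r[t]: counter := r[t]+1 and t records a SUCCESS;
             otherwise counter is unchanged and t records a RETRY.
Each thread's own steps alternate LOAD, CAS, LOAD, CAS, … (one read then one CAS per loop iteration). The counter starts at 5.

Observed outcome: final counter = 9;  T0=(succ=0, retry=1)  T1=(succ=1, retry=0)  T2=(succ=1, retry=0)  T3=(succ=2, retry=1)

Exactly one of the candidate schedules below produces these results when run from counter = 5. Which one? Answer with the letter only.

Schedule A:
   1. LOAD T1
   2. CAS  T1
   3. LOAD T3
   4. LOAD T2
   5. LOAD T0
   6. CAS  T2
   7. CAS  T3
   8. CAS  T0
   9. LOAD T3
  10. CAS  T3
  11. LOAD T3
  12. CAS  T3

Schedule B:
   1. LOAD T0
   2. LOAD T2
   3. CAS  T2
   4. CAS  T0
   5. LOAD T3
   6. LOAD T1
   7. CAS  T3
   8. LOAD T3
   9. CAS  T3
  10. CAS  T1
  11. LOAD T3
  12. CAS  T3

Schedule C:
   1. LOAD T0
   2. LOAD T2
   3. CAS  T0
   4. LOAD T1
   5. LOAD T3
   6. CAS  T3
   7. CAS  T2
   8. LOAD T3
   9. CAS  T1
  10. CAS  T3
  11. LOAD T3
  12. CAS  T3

A

Run A:
#1 T1 reads 5
#2 T1 CAS(5→6) writes; counter now 6
#3 T3 reads 6
#4 T2 reads 6
#5 T0 reads 6
#6 T2 CAS(6→7) writes; counter now 7
#7 T3 CAS(6→7) fails; counter now 7
#8 T0 CAS(6→7) fails; counter now 7
#9 T3 reads 7
#10 T3 CAS(7→8) writes; counter now 8
#11 T3 reads 8
#12 T3 CAS(8→9) writes; counter now 9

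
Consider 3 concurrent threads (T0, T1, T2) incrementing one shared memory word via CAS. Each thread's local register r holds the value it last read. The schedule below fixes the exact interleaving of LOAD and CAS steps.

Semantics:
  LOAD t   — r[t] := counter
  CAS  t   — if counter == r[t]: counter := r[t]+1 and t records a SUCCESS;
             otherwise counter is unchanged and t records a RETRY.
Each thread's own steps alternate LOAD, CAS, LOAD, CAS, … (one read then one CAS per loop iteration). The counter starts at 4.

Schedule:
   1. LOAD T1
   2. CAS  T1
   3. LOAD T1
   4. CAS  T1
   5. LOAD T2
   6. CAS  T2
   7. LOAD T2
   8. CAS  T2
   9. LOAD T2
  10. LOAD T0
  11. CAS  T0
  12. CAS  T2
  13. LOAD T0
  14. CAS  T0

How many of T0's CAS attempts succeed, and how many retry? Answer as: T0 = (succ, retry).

step 1: T1 LOAD ⇒ load; ctr=4 reg=4
step 2: T1 CAS ⇒ ok; ctr=5 reg=4
step 3: T1 LOAD ⇒ load; ctr=5 reg=5
step 4: T1 CAS ⇒ ok; ctr=6 reg=5
step 5: T2 LOAD ⇒ load; ctr=6 reg=6
step 6: T2 CAS ⇒ ok; ctr=7 reg=6
step 7: T2 LOAD ⇒ load; ctr=7 reg=7
step 8: T2 CAS ⇒ ok; ctr=8 reg=7
step 9: T2 LOAD ⇒ load; ctr=8 reg=8
step 10: T0 LOAD ⇒ load; ctr=8 reg=8
step 11: T0 CAS ⇒ ok; ctr=9 reg=8
step 12: T2 CAS ⇒ retry; ctr=9 reg=8
step 13: T0 LOAD ⇒ load; ctr=9 reg=9
step 14: T0 CAS ⇒ ok; ctr=10 reg=9

T0 = (2, 0)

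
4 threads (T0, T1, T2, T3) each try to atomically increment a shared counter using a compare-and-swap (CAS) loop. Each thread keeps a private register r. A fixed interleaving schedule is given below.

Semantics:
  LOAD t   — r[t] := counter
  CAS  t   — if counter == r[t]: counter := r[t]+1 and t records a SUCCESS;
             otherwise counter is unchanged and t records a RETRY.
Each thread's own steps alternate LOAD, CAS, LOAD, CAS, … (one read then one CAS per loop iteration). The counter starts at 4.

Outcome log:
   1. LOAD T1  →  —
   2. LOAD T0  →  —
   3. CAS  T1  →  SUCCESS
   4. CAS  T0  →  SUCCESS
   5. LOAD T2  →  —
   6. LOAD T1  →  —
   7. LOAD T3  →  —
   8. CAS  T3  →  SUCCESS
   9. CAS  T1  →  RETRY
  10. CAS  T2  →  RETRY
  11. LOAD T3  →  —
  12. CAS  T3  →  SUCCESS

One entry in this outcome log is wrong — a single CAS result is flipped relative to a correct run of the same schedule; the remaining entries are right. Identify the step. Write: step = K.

Reference trace:
[1] T1.load  rd  (counter 4, T1.r 4)
[2] T0.load  rd  (counter 4, T0.r 4)
[3] T1.cas  hit  (counter 5, T1.r 4)
[4] T0.cas  miss  (counter 5, T0.r 4)
[5] T2.load  rd  (counter 5, T2.r 5)
[6] T1.load  rd  (counter 5, T1.r 5)
[7] T3.load  rd  (counter 5, T3.r 5)
[8] T3.cas  hit  (counter 6, T3.r 5)
[9] T1.cas  miss  (counter 6, T1.r 5)
[10] T2.cas  miss  (counter 6, T2.r 5)
[11] T3.load  rd  (counter 6, T3.r 6)
[12] T3.cas  hit  (counter 7, T3.r 6)
Flip is step 4.

step = 4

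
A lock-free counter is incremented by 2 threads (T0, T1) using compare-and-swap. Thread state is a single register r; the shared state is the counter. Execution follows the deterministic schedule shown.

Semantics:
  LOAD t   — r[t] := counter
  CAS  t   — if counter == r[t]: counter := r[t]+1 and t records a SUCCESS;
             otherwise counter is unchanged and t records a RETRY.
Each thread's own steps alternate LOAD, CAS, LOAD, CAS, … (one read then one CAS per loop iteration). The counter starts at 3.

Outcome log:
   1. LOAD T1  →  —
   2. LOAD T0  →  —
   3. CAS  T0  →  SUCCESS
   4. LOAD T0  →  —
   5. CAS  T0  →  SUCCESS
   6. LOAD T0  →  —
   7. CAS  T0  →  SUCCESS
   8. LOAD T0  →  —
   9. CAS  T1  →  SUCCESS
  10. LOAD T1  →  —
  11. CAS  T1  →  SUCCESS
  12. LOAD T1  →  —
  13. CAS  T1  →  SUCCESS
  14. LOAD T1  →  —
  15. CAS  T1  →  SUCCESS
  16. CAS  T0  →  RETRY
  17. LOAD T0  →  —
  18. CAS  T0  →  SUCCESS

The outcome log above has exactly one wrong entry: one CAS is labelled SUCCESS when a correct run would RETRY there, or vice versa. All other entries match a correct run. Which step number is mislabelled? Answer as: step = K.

step = 9

Re-executing:
   1) LOAD T1:  M=3  r_T1=3
   2) LOAD T0:  M=3  r_T0=3
   3) CAS  T0:  M=4  r_T0=3 ✓
   4) LOAD T0:  M=4  r_T0=4
   5) CAS  T0:  M=5  r_T0=4 ✓
   6) LOAD T0:  M=5  r_T0=5
   7) CAS  T0:  M=6  r_T0=5 ✓
   8) LOAD T0:  M=6  r_T0=6
   9) CAS  T1:  M=6  r_T1=3 ✗
  10) LOAD T1:  M=6  r_T1=6
  11) CAS  T1:  M=7  r_T1=6 ✓
  12) LOAD T1:  M=7  r_T1=7
  13) CAS  T1:  M=8  r_T1=7 ✓
  14) LOAD T1:  M=8  r_T1=8
  15) CAS  T1:  M=9  r_T1=8 ✓
  16) CAS  T0:  M=9  r_T0=6 ✗
  17) LOAD T0:  M=9  r_T0=9
  18) CAS  T0:  M=10  r_T0=9 ✓
Log disagrees first at step 9.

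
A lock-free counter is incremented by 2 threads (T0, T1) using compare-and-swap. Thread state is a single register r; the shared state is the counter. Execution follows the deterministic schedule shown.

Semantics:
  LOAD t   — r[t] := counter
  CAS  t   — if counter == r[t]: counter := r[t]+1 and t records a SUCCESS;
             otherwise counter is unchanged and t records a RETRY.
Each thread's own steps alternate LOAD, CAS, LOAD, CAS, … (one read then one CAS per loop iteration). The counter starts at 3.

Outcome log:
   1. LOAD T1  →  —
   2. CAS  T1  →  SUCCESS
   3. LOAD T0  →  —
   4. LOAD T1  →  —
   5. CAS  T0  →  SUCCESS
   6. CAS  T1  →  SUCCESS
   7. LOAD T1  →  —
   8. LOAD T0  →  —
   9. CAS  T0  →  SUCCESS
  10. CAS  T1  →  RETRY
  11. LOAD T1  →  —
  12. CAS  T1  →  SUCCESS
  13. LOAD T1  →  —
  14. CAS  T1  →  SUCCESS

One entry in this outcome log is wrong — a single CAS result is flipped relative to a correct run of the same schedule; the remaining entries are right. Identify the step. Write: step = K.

step = 6

Correct run:
T1 LOAD — after: cnt=3, r=3 — load
T1 CAS — after: cnt=4, r=3 — ok
T0 LOAD — after: cnt=4, r=4 — load
T1 LOAD — after: cnt=4, r=4 — load
T0 CAS — after: cnt=5, r=4 — ok
T1 CAS — after: cnt=5, r=4 — retry
T1 LOAD — after: cnt=5, r=5 — load
T0 LOAD — after: cnt=5, r=5 — load
T0 CAS — after: cnt=6, r=5 — ok
T1 CAS — after: cnt=6, r=5 — retry
T1 LOAD — after: cnt=6, r=6 — load
T1 CAS — after: cnt=7, r=6 — ok
T1 LOAD — after: cnt=7, r=7 — load
T1 CAS — after: cnt=8, r=7 — ok
Mismatch at 6.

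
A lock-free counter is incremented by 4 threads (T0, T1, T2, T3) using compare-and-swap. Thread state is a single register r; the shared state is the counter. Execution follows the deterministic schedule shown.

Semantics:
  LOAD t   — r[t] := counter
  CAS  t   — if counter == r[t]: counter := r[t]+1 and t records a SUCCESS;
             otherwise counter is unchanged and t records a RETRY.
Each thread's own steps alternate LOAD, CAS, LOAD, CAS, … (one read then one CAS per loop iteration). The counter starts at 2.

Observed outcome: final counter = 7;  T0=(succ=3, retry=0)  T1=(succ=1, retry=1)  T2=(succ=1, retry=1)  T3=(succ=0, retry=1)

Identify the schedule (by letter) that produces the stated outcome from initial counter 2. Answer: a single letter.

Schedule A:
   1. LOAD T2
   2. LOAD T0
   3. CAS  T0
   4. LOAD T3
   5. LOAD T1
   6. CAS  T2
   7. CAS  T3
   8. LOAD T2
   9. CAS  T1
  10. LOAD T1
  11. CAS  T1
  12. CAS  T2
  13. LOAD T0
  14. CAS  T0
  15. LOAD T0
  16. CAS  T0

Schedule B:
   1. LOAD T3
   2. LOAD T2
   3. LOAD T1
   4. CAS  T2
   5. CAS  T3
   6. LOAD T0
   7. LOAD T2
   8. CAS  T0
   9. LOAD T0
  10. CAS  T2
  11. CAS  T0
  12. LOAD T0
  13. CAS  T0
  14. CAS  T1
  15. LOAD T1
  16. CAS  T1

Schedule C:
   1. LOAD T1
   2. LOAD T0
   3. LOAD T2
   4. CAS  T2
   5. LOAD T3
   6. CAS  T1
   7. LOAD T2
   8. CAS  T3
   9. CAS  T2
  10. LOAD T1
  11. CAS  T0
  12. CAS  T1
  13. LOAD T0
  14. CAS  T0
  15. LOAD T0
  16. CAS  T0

Simulating candidate B:
1. LOAD T3 → mem=2 r[T3]=2 [LOAD]
2. LOAD T2 → mem=2 r[T2]=2 [LOAD]
3. LOAD T1 → mem=2 r[T1]=2 [LOAD]
4. CAS T2 → mem=3 r[T2]=2 [OK]
5. CAS T3 → mem=3 r[T3]=2 [RETRY]
6. LOAD T0 → mem=3 r[T0]=3 [LOAD]
7. LOAD T2 → mem=3 r[T2]=3 [LOAD]
8. CAS T0 → mem=4 r[T0]=3 [OK]
9. LOAD T0 → mem=4 r[T0]=4 [LOAD]
10. CAS T2 → mem=4 r[T2]=3 [RETRY]
11. CAS T0 → mem=5 r[T0]=4 [OK]
12. LOAD T0 → mem=5 r[T0]=5 [LOAD]
13. CAS T0 → mem=6 r[T0]=5 [OK]
14. CAS T1 → mem=6 r[T1]=2 [RETRY]
15. LOAD T1 → mem=6 r[T1]=6 [LOAD]
16. CAS T1 → mem=7 r[T1]=6 [OK]

B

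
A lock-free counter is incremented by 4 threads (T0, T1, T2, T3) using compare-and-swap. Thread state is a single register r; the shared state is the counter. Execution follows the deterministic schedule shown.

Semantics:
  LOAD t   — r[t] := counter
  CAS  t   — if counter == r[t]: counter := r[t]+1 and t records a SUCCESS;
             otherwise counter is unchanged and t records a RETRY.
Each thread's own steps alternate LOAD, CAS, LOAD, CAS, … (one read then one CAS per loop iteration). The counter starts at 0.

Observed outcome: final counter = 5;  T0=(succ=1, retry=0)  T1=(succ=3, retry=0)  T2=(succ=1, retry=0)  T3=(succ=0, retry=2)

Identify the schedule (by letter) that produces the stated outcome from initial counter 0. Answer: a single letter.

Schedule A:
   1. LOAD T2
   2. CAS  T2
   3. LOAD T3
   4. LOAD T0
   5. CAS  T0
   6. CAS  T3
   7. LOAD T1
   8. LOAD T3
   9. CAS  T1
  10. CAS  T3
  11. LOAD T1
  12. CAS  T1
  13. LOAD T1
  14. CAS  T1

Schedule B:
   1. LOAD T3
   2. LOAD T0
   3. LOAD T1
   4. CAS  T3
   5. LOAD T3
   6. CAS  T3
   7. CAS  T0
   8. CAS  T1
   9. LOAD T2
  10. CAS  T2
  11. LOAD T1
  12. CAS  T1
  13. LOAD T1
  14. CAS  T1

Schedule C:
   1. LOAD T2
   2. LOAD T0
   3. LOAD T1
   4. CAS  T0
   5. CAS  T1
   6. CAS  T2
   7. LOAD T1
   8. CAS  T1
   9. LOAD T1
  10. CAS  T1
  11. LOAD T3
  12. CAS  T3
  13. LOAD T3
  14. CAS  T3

Run A:
[1] T2.load  rd  (counter 0, T2.r 0)
[2] T2.cas  hit  (counter 1, T2.r 0)
[3] T3.load  rd  (counter 1, T3.r 1)
[4] T0.load  rd  (counter 1, T0.r 1)
[5] T0.cas  hit  (counter 2, T0.r 1)
[6] T3.cas  miss  (counter 2, T3.r 1)
[7] T1.load  rd  (counter 2, T1.r 2)
[8] T3.load  rd  (counter 2, T3.r 2)
[9] T1.cas  hit  (counter 3, T1.r 2)
[10] T3.cas  miss  (counter 3, T3.r 2)
[11] T1.load  rd  (counter 3, T1.r 3)
[12] T1.cas  hit  (counter 4, T1.r 3)
[13] T1.load  rd  (counter 4, T1.r 4)
[14] T1.cas  hit  (counter 5, T1.r 4)

A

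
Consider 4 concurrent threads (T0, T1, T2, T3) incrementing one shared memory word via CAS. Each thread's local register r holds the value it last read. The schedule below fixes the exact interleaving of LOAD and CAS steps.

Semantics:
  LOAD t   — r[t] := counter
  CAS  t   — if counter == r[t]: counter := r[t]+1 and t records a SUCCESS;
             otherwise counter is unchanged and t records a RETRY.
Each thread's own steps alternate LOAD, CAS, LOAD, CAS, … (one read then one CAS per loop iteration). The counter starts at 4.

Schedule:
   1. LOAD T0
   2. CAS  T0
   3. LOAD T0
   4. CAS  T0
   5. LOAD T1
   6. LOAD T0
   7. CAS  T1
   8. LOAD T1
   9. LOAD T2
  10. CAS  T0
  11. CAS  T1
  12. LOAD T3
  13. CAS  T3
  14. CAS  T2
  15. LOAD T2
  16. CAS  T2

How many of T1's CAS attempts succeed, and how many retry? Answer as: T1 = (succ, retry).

T1 = (2, 0)

T0 LOAD — after: cnt=4, r=4 — load
T0 CAS — after: cnt=5, r=4 — ok
T0 LOAD — after: cnt=5, r=5 — load
T0 CAS — after: cnt=6, r=5 — ok
T1 LOAD — after: cnt=6, r=6 — load
T0 LOAD — after: cnt=6, r=6 — load
T1 CAS — after: cnt=7, r=6 — ok
T1 LOAD — after: cnt=7, r=7 — load
T2 LOAD — after: cnt=7, r=7 — load
T0 CAS — after: cnt=7, r=6 — retry
T1 CAS — after: cnt=8, r=7 — ok
T3 LOAD — after: cnt=8, r=8 — load
T3 CAS — after: cnt=9, r=8 — ok
T2 CAS — after: cnt=9, r=7 — retry
T2 LOAD — after: cnt=9, r=9 — load
T2 CAS — after: cnt=10, r=9 — ok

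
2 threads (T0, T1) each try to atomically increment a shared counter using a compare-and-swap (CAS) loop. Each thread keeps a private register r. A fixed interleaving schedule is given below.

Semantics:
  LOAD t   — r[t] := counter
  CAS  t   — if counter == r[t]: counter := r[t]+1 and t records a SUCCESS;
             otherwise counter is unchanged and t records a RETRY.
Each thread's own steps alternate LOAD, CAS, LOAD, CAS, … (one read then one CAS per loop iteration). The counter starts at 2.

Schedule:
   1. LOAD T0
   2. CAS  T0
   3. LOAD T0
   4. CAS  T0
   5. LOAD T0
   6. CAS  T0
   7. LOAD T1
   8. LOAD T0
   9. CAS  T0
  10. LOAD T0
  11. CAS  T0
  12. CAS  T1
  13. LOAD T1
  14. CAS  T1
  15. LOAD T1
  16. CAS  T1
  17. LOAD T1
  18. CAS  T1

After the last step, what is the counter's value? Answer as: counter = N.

#1 T0 reads 2
#2 T0 CAS(2→3) writes; counter now 3
#3 T0 reads 3
#4 T0 CAS(3→4) writes; counter now 4
#5 T0 reads 4
#6 T0 CAS(4→5) writes; counter now 5
#7 T1 reads 5
#8 T0 reads 5
#9 T0 CAS(5→6) writes; counter now 6
#10 T0 reads 6
#11 T0 CAS(6→7) writes; counter now 7
#12 T1 CAS(5→6) fails; counter now 7
#13 T1 reads 7
#14 T1 CAS(7→8) writes; counter now 8
#15 T1 reads 8
#16 T1 CAS(8→9) writes; counter now 9
#17 T1 reads 9
#18 T1 CAS(9→10) writes; counter now 10

counter = 10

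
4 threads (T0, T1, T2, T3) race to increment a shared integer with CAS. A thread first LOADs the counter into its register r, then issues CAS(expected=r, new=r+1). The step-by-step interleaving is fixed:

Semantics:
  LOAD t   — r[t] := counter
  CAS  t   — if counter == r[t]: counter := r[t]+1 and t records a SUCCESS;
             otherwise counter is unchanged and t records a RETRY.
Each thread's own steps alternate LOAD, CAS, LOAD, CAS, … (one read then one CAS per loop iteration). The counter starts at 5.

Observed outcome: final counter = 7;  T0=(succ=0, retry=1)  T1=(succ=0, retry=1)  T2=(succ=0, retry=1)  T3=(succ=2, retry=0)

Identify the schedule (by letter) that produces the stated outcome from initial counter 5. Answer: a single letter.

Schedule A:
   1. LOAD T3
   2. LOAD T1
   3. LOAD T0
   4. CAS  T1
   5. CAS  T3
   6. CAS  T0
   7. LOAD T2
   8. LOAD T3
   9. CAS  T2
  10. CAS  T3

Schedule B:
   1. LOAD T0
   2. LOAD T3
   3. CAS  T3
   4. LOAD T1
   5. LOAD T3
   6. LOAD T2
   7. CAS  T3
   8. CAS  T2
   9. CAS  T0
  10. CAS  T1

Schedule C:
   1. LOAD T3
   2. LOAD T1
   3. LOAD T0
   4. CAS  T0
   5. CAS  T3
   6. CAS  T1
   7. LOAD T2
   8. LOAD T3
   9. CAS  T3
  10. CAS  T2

B

Tracing schedule B:
   1) LOAD T0:  M=5  r_T0=5
   2) LOAD T3:  M=5  r_T3=5
   3) CAS  T3:  M=6  r_T3=5 ✓
   4) LOAD T1:  M=6  r_T1=6
   5) LOAD T3:  M=6  r_T3=6
   6) LOAD T2:  M=6  r_T2=6
   7) CAS  T3:  M=7  r_T3=6 ✓
   8) CAS  T2:  M=7  r_T2=6 ✗
   9) CAS  T0:  M=7  r_T0=5 ✗
  10) CAS  T1:  M=7  r_T1=6 ✗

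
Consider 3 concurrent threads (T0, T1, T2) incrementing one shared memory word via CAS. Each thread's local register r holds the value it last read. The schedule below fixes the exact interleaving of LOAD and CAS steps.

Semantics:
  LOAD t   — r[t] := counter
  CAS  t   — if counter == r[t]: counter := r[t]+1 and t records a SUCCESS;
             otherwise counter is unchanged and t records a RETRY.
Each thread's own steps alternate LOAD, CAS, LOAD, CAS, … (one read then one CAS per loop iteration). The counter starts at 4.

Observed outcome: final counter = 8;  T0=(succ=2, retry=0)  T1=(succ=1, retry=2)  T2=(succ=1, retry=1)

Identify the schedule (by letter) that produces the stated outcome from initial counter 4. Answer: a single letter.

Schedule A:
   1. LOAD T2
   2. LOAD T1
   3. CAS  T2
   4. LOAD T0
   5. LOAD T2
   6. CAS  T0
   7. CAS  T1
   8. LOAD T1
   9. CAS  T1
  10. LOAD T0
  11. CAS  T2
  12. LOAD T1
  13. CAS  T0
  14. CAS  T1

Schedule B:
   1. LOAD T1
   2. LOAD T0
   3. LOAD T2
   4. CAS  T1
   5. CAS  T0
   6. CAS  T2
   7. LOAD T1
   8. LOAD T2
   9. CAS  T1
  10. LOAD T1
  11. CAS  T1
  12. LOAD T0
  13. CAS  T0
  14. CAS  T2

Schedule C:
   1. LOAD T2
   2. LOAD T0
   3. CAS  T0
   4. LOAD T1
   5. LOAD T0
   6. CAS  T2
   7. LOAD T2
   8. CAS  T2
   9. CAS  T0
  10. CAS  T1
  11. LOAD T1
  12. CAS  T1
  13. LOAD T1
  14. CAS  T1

Simulating candidate A:
T2 LOAD — after: cnt=4, r=4 — load
T1 LOAD — after: cnt=4, r=4 — load
T2 CAS — after: cnt=5, r=4 — ok
T0 LOAD — after: cnt=5, r=5 — load
T2 LOAD — after: cnt=5, r=5 — load
T0 CAS — after: cnt=6, r=5 — ok
T1 CAS — after: cnt=6, r=4 — retry
T1 LOAD — after: cnt=6, r=6 — load
T1 CAS — after: cnt=7, r=6 — ok
T0 LOAD — after: cnt=7, r=7 — load
T2 CAS — after: cnt=7, r=5 — retry
T1 LOAD — after: cnt=7, r=7 — load
T0 CAS — after: cnt=8, r=7 — ok
T1 CAS — after: cnt=8, r=7 — retry

A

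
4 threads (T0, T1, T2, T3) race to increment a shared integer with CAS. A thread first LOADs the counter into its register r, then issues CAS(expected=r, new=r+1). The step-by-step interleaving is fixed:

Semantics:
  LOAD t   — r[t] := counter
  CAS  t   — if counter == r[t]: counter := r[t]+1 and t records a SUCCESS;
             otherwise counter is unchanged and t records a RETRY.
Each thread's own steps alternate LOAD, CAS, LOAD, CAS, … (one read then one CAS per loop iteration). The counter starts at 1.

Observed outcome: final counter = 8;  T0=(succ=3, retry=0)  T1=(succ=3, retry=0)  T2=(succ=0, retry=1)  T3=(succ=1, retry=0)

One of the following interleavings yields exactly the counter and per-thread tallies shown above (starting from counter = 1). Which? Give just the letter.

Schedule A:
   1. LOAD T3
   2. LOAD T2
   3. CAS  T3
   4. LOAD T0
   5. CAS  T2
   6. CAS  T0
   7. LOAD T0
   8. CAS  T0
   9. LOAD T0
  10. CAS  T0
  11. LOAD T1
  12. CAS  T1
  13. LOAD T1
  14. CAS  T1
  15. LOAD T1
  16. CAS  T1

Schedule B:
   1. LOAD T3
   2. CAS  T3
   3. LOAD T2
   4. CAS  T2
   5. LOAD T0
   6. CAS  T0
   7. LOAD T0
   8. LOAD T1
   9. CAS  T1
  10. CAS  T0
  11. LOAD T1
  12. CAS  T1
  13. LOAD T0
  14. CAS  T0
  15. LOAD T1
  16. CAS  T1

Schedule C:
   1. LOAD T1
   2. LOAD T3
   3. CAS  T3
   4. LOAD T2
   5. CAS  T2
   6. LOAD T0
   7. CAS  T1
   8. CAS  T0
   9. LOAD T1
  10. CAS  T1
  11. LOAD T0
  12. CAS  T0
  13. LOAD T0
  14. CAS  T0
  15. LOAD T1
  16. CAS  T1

A

Simulating candidate A:
[1] T3.load  rd  (counter 1, T3.r 1)
[2] T2.load  rd  (counter 1, T2.r 1)
[3] T3.cas  hit  (counter 2, T3.r 1)
[4] T0.load  rd  (counter 2, T0.r 2)
[5] T2.cas  miss  (counter 2, T2.r 1)
[6] T0.cas  hit  (counter 3, T0.r 2)
[7] T0.load  rd  (counter 3, T0.r 3)
[8] T0.cas  hit  (counter 4, T0.r 3)
[9] T0.load  rd  (counter 4, T0.r 4)
[10] T0.cas  hit  (counter 5, T0.r 4)
[11] T1.load  rd  (counter 5, T1.r 5)
[12] T1.cas  hit  (counter 6, T1.r 5)
[13] T1.load  rd  (counter 6, T1.r 6)
[14] T1.cas  hit  (counter 7, T1.r 6)
[15] T1.load  rd  (counter 7, T1.r 7)
[16] T1.cas  hit  (counter 8, T1.r 7)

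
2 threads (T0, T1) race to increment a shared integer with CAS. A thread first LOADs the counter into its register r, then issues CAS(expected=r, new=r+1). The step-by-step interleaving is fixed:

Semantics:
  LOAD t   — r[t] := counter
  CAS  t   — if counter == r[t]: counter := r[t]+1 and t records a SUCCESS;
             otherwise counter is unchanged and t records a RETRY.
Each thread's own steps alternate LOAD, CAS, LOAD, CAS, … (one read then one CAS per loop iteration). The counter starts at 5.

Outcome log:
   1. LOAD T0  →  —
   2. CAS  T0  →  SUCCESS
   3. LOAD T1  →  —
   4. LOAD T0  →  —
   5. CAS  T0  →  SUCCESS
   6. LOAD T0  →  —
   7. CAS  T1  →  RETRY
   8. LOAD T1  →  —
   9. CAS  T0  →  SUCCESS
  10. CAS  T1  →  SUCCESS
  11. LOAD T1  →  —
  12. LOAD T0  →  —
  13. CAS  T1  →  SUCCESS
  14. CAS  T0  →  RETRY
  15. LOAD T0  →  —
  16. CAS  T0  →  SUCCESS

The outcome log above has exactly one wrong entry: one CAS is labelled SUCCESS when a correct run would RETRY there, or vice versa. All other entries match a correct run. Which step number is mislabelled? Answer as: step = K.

Correct run:
[1] T0.load  rd  (counter 5, T0.r 5)
[2] T0.cas  hit  (counter 6, T0.r 5)
[3] T1.load  rd  (counter 6, T1.r 6)
[4] T0.load  rd  (counter 6, T0.r 6)
[5] T0.cas  hit  (counter 7, T0.r 6)
[6] T0.load  rd  (counter 7, T0.r 7)
[7] T1.cas  miss  (counter 7, T1.r 6)
[8] T1.load  rd  (counter 7, T1.r 7)
[9] T0.cas  hit  (counter 8, T0.r 7)
[10] T1.cas  miss  (counter 8, T1.r 7)
[11] T1.load  rd  (counter 8, T1.r 8)
[12] T0.load  rd  (counter 8, T0.r 8)
[13] T1.cas  hit  (counter 9, T1.r 8)
[14] T0.cas  miss  (counter 9, T0.r 8)
[15] T0.load  rd  (counter 9, T0.r 9)
[16] T0.cas  hit  (counter 10, T0.r 9)
Flip is step 10.

step = 10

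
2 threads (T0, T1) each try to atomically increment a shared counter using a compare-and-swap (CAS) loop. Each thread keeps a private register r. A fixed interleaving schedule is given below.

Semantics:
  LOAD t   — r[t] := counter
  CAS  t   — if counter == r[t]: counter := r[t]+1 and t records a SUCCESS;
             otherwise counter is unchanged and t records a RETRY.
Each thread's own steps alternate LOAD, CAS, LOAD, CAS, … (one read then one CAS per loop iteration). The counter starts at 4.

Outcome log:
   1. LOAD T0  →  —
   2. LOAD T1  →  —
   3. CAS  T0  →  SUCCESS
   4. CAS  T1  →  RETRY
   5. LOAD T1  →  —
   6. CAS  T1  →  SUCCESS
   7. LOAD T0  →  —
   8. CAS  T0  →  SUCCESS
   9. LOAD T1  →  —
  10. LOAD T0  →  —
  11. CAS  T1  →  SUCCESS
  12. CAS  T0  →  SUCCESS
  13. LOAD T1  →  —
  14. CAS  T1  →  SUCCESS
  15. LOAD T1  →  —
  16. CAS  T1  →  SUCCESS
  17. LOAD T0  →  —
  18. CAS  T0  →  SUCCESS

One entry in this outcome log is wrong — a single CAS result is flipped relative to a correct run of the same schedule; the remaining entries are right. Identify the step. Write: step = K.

step = 12

Correct run:
T0 LOAD — after: cnt=4, r=4 — load
T1 LOAD — after: cnt=4, r=4 — load
T0 CAS — after: cnt=5, r=4 — ok
T1 CAS — after: cnt=5, r=4 — retry
T1 LOAD — after: cnt=5, r=5 — load
T1 CAS — after: cnt=6, r=5 — ok
T0 LOAD — after: cnt=6, r=6 — load
T0 CAS — after: cnt=7, r=6 — ok
T1 LOAD — after: cnt=7, r=7 — load
T0 LOAD — after: cnt=7, r=7 — load
T1 CAS — after: cnt=8, r=7 — ok
T0 CAS — after: cnt=8, r=7 — retry
T1 LOAD — after: cnt=8, r=8 — load
T1 CAS — after: cnt=9, r=8 — ok
T1 LOAD — after: cnt=9, r=9 — load
T1 CAS — after: cnt=10, r=9 — ok
T0 LOAD — after: cnt=10, r=10 — load
T0 CAS — after: cnt=11, r=10 — ok
Mismatch at 12.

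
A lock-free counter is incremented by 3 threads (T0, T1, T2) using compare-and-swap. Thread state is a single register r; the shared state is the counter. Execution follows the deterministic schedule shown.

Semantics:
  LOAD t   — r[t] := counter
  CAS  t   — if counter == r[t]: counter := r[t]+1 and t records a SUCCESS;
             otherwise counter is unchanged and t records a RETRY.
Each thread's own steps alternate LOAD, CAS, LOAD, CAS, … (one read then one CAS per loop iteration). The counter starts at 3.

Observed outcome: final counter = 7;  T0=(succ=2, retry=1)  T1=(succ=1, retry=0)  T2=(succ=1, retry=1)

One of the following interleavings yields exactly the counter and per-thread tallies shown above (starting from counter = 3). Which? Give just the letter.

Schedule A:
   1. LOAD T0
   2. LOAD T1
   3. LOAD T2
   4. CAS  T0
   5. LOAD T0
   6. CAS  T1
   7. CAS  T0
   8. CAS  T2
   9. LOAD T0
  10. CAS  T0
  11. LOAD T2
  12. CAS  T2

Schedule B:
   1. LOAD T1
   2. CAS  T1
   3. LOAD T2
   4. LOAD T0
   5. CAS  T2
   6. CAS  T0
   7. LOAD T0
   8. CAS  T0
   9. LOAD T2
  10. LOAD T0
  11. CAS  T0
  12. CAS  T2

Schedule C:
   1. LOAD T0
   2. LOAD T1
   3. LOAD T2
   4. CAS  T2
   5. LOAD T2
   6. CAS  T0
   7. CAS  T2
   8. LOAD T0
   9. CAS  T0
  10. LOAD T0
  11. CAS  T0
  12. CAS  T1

B

Tracing schedule B:
#1 T1 reads 3
#2 T1 CAS(3→4) writes; counter now 4
#3 T2 reads 4
#4 T0 reads 4
#5 T2 CAS(4→5) writes; counter now 5
#6 T0 CAS(4→5) fails; counter now 5
#7 T0 reads 5
#8 T0 CAS(5→6) writes; counter now 6
#9 T2 reads 6
#10 T0 reads 6
#11 T0 CAS(6→7) writes; counter now 7
#12 T2 CAS(6→7) fails; counter now 7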